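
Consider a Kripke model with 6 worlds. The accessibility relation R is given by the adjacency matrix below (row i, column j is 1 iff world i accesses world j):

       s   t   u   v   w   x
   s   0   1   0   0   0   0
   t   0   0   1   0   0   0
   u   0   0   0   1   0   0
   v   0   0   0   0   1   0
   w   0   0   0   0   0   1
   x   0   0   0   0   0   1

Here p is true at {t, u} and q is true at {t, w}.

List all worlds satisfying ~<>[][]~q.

s: <>[][]~q is T. ✗
t: <>[][]~q is F. ✓
u: <>[][]~q is T. ✗
v: <>[][]~q is T. ✗
w: <>[][]~q is T. ✗
x: <>[][]~q is T. ✗

{t}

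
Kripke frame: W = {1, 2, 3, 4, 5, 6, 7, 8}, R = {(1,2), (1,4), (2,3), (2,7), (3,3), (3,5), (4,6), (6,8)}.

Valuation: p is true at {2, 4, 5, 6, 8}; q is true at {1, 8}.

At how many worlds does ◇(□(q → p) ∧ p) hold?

4

1: successors {2, 4}; □(q → p) ∧ p there: 2:T, 4:T. ✓
2: successors {3, 7}; □(q → p) ∧ p there: 3:F, 7:F. ✗
3: successors {3, 5}; □(q → p) ∧ p there: 3:F, 5:T. ✓
4: successors {6}; □(q → p) ∧ p there: 6:T. ✓
5: no successors, so ◇(□(q → p) ∧ p) fails. ✗
6: successors {8}; □(q → p) ∧ p there: 8:T. ✓
7: no successors, so ◇(□(q → p) ∧ p) fails. ✗
8: no successors, so ◇(□(q → p) ∧ p) fails. ✗
Satisfying worlds: {1, 3, 4, 6}.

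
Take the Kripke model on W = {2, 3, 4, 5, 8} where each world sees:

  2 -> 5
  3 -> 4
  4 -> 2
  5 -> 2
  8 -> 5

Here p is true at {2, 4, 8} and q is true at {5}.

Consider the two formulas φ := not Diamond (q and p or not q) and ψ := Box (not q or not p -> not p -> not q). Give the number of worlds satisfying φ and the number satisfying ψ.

For not Diamond (q and p or not q):
2: Diamond (q and p or not q) is F. ✓
3: Diamond (q and p or not q) is T. ✗
4: Diamond (q and p or not q) is T. ✗
5: Diamond (q and p or not q) is T. ✗
8: Diamond (q and p or not q) is F. ✓
— 2 worlds.
For Box (not q or not p -> not p -> not q):
2: successors {5}; not q or not p -> not p -> not q there: 5:F. ✗
3: successors {4}; not q or not p -> not p -> not q there: 4:T. ✓
4: successors {2}; not q or not p -> not p -> not q there: 2:T. ✓
5: successors {2}; not q or not p -> not p -> not q there: 2:T. ✓
8: successors {5}; not q or not p -> not p -> not q there: 5:F. ✗
— 3 worlds.

2 and 3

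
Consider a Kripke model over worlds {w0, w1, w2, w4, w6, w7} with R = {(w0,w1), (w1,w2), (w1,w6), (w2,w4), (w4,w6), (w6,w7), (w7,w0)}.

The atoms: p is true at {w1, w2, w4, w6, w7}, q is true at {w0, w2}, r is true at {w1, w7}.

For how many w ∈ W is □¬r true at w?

w0: successors {w1}; ¬r there: w1:F. ✗
w1: successors {w2, w6}; ¬r there: w2:T, w6:T. ✓
w2: successors {w4}; ¬r there: w4:T. ✓
w4: successors {w6}; ¬r there: w6:T. ✓
w6: successors {w7}; ¬r there: w7:F. ✗
w7: successors {w0}; ¬r there: w0:T. ✓
Satisfying worlds: {w1, w2, w4, w7}.

4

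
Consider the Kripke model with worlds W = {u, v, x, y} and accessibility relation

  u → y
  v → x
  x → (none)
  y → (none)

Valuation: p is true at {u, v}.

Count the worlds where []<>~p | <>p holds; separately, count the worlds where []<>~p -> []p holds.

2 and 4

For []<>~p | <>p:
u: []<>~p is F, <>p is F. ✗
v: []<>~p is F, <>p is F. ✗
x: []<>~p is T, <>p is F. ✓
y: []<>~p is T, <>p is F. ✓
— 2 worlds.
For []<>~p -> []p:
u: []<>~p is F, []p is F. ✓
v: []<>~p is F, []p is F. ✓
x: []<>~p is T, []p is T. ✓
y: []<>~p is T, []p is T. ✓
— 4 worlds.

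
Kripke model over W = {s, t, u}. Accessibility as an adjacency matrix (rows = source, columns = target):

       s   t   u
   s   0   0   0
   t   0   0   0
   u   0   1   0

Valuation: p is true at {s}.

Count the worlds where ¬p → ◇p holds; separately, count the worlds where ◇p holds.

For ¬p → ◇p:
s: ¬p is F, ◇p is F. ✓
t: ¬p is T, ◇p is F. ✗
u: ¬p is T, ◇p is F. ✗
— 1 world.
For ◇p:
s: no successors, so ◇p fails. ✗
t: no successors, so ◇p fails. ✗
u: successors {t}; p there: t:F. ✗
— 0 worlds.

1 and 0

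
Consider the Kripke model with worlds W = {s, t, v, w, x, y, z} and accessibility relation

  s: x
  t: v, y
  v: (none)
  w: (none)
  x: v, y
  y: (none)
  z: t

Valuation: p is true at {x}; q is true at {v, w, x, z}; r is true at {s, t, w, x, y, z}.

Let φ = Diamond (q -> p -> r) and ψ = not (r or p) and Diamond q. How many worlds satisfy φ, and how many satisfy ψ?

4 and 0

For Diamond (q -> p -> r):
s: successors {x}; q -> p -> r there: x:T. ✓
t: successors {v, y}; q -> p -> r there: v:T, y:T. ✓
v: no successors, so Diamond (q -> p -> r) fails. ✗
w: no successors, so Diamond (q -> p -> r) fails. ✗
x: successors {v, y}; q -> p -> r there: v:T, y:T. ✓
y: no successors, so Diamond (q -> p -> r) fails. ✗
z: successors {t}; q -> p -> r there: t:T. ✓
— 4 worlds.
For not (r or p) and Diamond q:
s: not (r or p) is F, Diamond q is T. ✗
t: not (r or p) is F, Diamond q is T. ✗
v: not (r or p) is T, Diamond q is F. ✗
w: not (r or p) is F, Diamond q is F. ✗
x: not (r or p) is F, Diamond q is T. ✗
y: not (r or p) is F, Diamond q is F. ✗
z: not (r or p) is F, Diamond q is F. ✗
— 0 worlds.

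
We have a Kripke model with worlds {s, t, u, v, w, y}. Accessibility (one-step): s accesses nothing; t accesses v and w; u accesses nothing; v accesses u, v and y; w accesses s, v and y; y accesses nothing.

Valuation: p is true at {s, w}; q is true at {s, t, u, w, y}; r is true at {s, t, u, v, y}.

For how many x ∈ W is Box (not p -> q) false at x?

3

s: no successors, so Box (not p -> q) holds vacuously. ✓
t: successors {v, w}; not p -> q there: v:F, w:T. ✗
u: no successors, so Box (not p -> q) holds vacuously. ✓
v: successors {u, v, y}; not p -> q there: u:T, v:F, y:T. ✗
w: successors {s, v, y}; not p -> q there: s:T, v:F, y:T. ✗
y: no successors, so Box (not p -> q) holds vacuously. ✓
Satisfying worlds: {s, u, y}.
So Box (not p -> q) fails at the other 3 worlds.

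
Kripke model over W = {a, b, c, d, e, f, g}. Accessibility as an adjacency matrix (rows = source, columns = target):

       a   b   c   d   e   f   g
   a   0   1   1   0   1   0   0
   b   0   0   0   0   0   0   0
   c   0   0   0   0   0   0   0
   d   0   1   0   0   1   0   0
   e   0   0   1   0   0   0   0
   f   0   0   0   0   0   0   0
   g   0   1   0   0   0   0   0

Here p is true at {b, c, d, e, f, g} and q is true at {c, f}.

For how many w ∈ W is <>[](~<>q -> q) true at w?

a: successors {b, c, e}; [](~<>q -> q) there: b:T, c:T, e:T. ✓
b: no successors, so <>[](~<>q -> q) fails. ✗
c: no successors, so <>[](~<>q -> q) fails. ✗
d: successors {b, e}; [](~<>q -> q) there: b:T, e:T. ✓
e: successors {c}; [](~<>q -> q) there: c:T. ✓
f: no successors, so <>[](~<>q -> q) fails. ✗
g: successors {b}; [](~<>q -> q) there: b:T. ✓
Satisfying worlds: {a, d, e, g}.

4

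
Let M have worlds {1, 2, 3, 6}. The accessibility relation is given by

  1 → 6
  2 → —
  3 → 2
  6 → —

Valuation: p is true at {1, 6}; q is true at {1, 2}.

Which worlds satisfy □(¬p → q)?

1: successors {6}; ¬p → q there: 6:T. ✓
2: no successors, so □(¬p → q) holds vacuously. ✓
3: successors {2}; ¬p → q there: 2:T. ✓
6: no successors, so □(¬p → q) holds vacuously. ✓

{1, 2, 3, 6}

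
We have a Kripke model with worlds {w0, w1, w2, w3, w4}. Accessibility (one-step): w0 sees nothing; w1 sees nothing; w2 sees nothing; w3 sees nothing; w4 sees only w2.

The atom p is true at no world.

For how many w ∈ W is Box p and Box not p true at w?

w0: Box p is T, Box not p is T. ✓
w1: Box p is T, Box not p is T. ✓
w2: Box p is T, Box not p is T. ✓
w3: Box p is T, Box not p is T. ✓
w4: Box p is F, Box not p is T. ✗
Satisfying worlds: {w0, w1, w2, w3}.

4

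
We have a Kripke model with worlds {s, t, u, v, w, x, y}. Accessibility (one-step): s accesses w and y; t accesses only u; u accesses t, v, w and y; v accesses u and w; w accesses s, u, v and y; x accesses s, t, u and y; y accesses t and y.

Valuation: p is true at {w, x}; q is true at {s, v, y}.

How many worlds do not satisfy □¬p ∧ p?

5

s: □¬p is F, p is F. ✗
t: □¬p is T, p is F. ✗
u: □¬p is F, p is F. ✗
v: □¬p is F, p is F. ✗
w: □¬p is T, p is T. ✓
x: □¬p is T, p is T. ✓
y: □¬p is T, p is F. ✗
Satisfying worlds: {w, x}.
So □¬p ∧ p fails at the other 5 worlds.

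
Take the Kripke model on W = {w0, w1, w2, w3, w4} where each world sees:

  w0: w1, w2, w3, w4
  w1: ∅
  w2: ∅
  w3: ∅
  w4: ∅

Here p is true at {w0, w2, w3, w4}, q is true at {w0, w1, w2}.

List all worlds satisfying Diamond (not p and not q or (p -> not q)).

{w0}

w0: successors {w1, w2, w3, w4}; not p and not q or (p -> not q) there: w1:T, w2:F, w3:T, w4:T. ✓
w1: no successors, so Diamond (not p and not q or (p -> not q)) fails. ✗
w2: no successors, so Diamond (not p and not q or (p -> not q)) fails. ✗
w3: no successors, so Diamond (not p and not q or (p -> not q)) fails. ✗
w4: no successors, so Diamond (not p and not q or (p -> not q)) fails. ✗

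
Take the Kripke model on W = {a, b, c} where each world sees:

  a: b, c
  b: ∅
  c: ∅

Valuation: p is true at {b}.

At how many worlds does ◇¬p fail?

a: successors {b, c}; ¬p there: b:F, c:T. ✓
b: no successors, so ◇¬p fails. ✗
c: no successors, so ◇¬p fails. ✗
Satisfying worlds: {a}.
So ◇¬p fails at the other 2 worlds.

2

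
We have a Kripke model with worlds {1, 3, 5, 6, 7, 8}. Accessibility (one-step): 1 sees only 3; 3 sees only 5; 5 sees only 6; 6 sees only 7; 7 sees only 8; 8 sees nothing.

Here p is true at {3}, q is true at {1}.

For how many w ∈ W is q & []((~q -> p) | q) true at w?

1: q is T, []((~q -> p) | q) is T. ✓
3: q is F, []((~q -> p) | q) is F. ✗
5: q is F, []((~q -> p) | q) is F. ✗
6: q is F, []((~q -> p) | q) is F. ✗
7: q is F, []((~q -> p) | q) is F. ✗
8: q is F, []((~q -> p) | q) is T. ✗
Satisfying worlds: {1}.

1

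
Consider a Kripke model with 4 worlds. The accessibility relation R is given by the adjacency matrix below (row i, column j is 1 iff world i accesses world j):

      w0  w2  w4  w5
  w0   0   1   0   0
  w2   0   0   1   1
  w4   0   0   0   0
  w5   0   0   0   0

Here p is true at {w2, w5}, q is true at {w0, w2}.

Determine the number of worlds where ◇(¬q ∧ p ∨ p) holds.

2

w0: successors {w2}; ¬q ∧ p ∨ p there: w2:T. ✓
w2: successors {w4, w5}; ¬q ∧ p ∨ p there: w4:F, w5:T. ✓
w4: no successors, so ◇(¬q ∧ p ∨ p) fails. ✗
w5: no successors, so ◇(¬q ∧ p ∨ p) fails. ✗
Satisfying worlds: {w0, w2}.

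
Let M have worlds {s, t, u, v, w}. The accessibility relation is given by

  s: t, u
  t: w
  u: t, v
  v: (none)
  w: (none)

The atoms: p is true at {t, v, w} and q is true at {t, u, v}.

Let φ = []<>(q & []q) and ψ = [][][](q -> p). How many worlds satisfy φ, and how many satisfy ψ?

For []<>(q & []q):
s: successors {t, u}; <>(q & []q) there: t:F, u:T. ✗
t: successors {w}; <>(q & []q) there: w:F. ✗
u: successors {t, v}; <>(q & []q) there: t:F, v:F. ✗
v: no successors, so []<>(q & []q) holds vacuously. ✓
w: no successors, so []<>(q & []q) holds vacuously. ✓
— 2 worlds.
For [][][](q -> p):
s: successors {t, u}; [][](q -> p) there: t:T, u:T. ✓
t: successors {w}; [][](q -> p) there: w:T. ✓
u: successors {t, v}; [][](q -> p) there: t:T, v:T. ✓
v: no successors, so [][][](q -> p) holds vacuously. ✓
w: no successors, so [][][](q -> p) holds vacuously. ✓
— 5 worlds.

2 and 5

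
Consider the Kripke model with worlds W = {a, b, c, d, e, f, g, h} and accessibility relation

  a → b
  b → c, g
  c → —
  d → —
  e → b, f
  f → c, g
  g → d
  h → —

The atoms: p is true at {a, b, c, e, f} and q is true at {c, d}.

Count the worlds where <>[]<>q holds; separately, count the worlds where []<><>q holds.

For <>[]<>q:
a: successors {b}; []<>q there: b:F. ✗
b: successors {c, g}; []<>q there: c:T, g:F. ✓
c: no successors, so <>[]<>q fails. ✗
d: no successors, so <>[]<>q fails. ✗
e: successors {b, f}; []<>q there: b:F, f:F. ✗
f: successors {c, g}; []<>q there: c:T, g:F. ✓
g: successors {d}; []<>q there: d:T. ✓
h: no successors, so <>[]<>q fails. ✗
— 3 worlds.
For []<><>q:
a: successors {b}; <><>q there: b:T. ✓
b: successors {c, g}; <><>q there: c:F, g:F. ✗
c: no successors, so []<><>q holds vacuously. ✓
d: no successors, so []<><>q holds vacuously. ✓
e: successors {b, f}; <><>q there: b:T, f:T. ✓
f: successors {c, g}; <><>q there: c:F, g:F. ✗
g: successors {d}; <><>q there: d:F. ✗
h: no successors, so []<><>q holds vacuously. ✓
— 5 worlds.

3 and 5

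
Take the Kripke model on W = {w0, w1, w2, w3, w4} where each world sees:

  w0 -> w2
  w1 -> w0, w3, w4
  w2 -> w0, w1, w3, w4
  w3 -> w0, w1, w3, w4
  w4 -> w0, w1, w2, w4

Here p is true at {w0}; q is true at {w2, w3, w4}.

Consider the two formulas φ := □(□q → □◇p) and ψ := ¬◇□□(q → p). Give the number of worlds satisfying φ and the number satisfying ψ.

5 and 5

For □(□q → □◇p):
w0: successors {w2}; □q → □◇p there: w2:T. ✓
w1: successors {w0, w3, w4}; □q → □◇p there: w0:T, w3:T, w4:T. ✓
w2: successors {w0, w1, w3, w4}; □q → □◇p there: w0:T, w1:T, w3:T, w4:T. ✓
w3: successors {w0, w1, w3, w4}; □q → □◇p there: w0:T, w1:T, w3:T, w4:T. ✓
w4: successors {w0, w1, w2, w4}; □q → □◇p there: w0:T, w1:T, w2:T, w4:T. ✓
— 5 worlds.
For ¬◇□□(q → p):
w0: ◇□□(q → p) is F. ✓
w1: ◇□□(q → p) is F. ✓
w2: ◇□□(q → p) is F. ✓
w3: ◇□□(q → p) is F. ✓
w4: ◇□□(q → p) is F. ✓
— 5 worlds.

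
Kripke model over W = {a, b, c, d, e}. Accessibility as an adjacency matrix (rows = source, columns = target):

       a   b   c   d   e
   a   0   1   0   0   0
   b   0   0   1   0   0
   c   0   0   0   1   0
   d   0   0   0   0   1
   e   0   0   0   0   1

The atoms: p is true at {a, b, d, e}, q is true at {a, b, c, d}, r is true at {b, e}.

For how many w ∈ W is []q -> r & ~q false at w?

a: []q is T, r & ~q is F. ✗
b: []q is T, r & ~q is F. ✗
c: []q is T, r & ~q is F. ✗
d: []q is F, r & ~q is F. ✓
e: []q is F, r & ~q is T. ✓
Satisfying worlds: {d, e}.
So []q -> r & ~q fails at the other 3 worlds.

3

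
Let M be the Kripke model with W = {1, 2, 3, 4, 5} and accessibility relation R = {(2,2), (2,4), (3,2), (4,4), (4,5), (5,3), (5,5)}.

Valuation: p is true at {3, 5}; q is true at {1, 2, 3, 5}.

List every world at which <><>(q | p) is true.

{2, 3, 4, 5}

1: no successors, so <><>(q | p) fails. ✗
2: successors {2, 4}; <>(q | p) there: 2:T, 4:T. ✓
3: successors {2}; <>(q | p) there: 2:T. ✓
4: successors {4, 5}; <>(q | p) there: 4:T, 5:T. ✓
5: successors {3, 5}; <>(q | p) there: 3:T, 5:T. ✓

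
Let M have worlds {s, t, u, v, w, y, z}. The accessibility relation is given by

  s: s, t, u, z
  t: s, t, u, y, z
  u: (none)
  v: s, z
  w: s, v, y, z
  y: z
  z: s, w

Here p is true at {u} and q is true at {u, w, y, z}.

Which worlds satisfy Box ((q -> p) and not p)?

{u}

s: successors {s, t, u, z}; (q -> p) and not p there: s:T, t:T, u:F, z:F. ✗
t: successors {s, t, u, y, z}; (q -> p) and not p there: s:T, t:T, u:F, y:F, z:F. ✗
u: no successors, so Box ((q -> p) and not p) holds vacuously. ✓
v: successors {s, z}; (q -> p) and not p there: s:T, z:F. ✗
w: successors {s, v, y, z}; (q -> p) and not p there: s:T, v:T, y:F, z:F. ✗
y: successors {z}; (q -> p) and not p there: z:F. ✗
z: successors {s, w}; (q -> p) and not p there: s:T, w:F. ✗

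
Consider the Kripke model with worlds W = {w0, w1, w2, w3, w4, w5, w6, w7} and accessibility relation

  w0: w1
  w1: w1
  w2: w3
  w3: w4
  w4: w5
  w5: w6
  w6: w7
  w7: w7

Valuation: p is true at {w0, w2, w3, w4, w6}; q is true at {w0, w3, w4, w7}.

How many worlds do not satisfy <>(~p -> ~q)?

2

w0: successors {w1}; ~p -> ~q there: w1:T. ✓
w1: successors {w1}; ~p -> ~q there: w1:T. ✓
w2: successors {w3}; ~p -> ~q there: w3:T. ✓
w3: successors {w4}; ~p -> ~q there: w4:T. ✓
w4: successors {w5}; ~p -> ~q there: w5:T. ✓
w5: successors {w6}; ~p -> ~q there: w6:T. ✓
w6: successors {w7}; ~p -> ~q there: w7:F. ✗
w7: successors {w7}; ~p -> ~q there: w7:F. ✗
Satisfying worlds: {w0, w1, w2, w3, w4, w5}.
So <>(~p -> ~q) fails at the other 2 worlds.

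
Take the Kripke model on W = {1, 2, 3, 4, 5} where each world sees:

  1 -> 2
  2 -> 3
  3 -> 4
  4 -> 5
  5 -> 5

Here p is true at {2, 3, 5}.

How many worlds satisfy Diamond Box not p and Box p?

1

1: Diamond Box not p is F, Box p is T. ✗
2: Diamond Box not p is T, Box p is T. ✓
3: Diamond Box not p is F, Box p is F. ✗
4: Diamond Box not p is F, Box p is T. ✗
5: Diamond Box not p is F, Box p is T. ✗
Satisfying worlds: {2}.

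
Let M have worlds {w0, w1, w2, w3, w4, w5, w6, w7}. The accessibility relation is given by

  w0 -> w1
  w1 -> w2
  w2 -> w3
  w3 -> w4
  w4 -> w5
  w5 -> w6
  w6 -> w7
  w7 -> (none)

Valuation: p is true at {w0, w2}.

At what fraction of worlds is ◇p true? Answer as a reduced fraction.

w0: successors {w1}; p there: w1:F. ✗
w1: successors {w2}; p there: w2:T. ✓
w2: successors {w3}; p there: w3:F. ✗
w3: successors {w4}; p there: w4:F. ✗
w4: successors {w5}; p there: w5:F. ✗
w5: successors {w6}; p there: w6:F. ✗
w6: successors {w7}; p there: w7:F. ✗
w7: no successors, so ◇p fails. ✗
That's 1 of 8 worlds, so 1/8.

1/8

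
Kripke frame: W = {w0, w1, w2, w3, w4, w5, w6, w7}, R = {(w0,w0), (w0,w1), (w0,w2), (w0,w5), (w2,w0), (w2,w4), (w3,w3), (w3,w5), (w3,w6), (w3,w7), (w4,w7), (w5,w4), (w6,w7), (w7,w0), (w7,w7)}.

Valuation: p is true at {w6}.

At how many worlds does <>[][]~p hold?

7

w0: successors {w0, w1, w2, w5}; [][]~p there: w0:T, w1:T, w2:T, w5:T. ✓
w1: no successors, so <>[][]~p fails. ✗
w2: successors {w0, w4}; [][]~p there: w0:T, w4:T. ✓
w3: successors {w3, w5, w6, w7}; [][]~p there: w3:F, w5:T, w6:T, w7:T. ✓
w4: successors {w7}; [][]~p there: w7:T. ✓
w5: successors {w4}; [][]~p there: w4:T. ✓
w6: successors {w7}; [][]~p there: w7:T. ✓
w7: successors {w0, w7}; [][]~p there: w0:T, w7:T. ✓
Satisfying worlds: {w0, w2, w3, w4, w5, w6, w7}.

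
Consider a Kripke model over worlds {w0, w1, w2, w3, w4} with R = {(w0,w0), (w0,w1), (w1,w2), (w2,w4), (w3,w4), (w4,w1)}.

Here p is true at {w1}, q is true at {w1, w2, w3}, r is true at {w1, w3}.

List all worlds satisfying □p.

w0: successors {w0, w1}; p there: w0:F, w1:T. ✗
w1: successors {w2}; p there: w2:F. ✗
w2: successors {w4}; p there: w4:F. ✗
w3: successors {w4}; p there: w4:F. ✗
w4: successors {w1}; p there: w1:T. ✓

{w4}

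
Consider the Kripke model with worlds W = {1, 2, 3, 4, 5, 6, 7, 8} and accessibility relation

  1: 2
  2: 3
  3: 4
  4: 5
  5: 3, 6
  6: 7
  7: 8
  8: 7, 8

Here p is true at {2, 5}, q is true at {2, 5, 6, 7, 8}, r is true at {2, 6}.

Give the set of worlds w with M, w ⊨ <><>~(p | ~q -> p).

{1, 2, 4, 5}

1: successors {2}; <>~(p | ~q -> p) there: 2:T. ✓
2: successors {3}; <>~(p | ~q -> p) there: 3:T. ✓
3: successors {4}; <>~(p | ~q -> p) there: 4:F. ✗
4: successors {5}; <>~(p | ~q -> p) there: 5:T. ✓
5: successors {3, 6}; <>~(p | ~q -> p) there: 3:T, 6:F. ✓
6: successors {7}; <>~(p | ~q -> p) there: 7:F. ✗
7: successors {8}; <>~(p | ~q -> p) there: 8:F. ✗
8: successors {7, 8}; <>~(p | ~q -> p) there: 7:F, 8:F. ✗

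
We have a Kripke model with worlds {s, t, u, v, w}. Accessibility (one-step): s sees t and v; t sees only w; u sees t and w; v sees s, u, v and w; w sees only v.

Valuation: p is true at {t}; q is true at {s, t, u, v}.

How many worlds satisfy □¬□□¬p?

1

s: successors {t, v}; ¬□□¬p there: t:F, v:T. ✗
t: successors {w}; ¬□□¬p there: w:F. ✗
u: successors {t, w}; ¬□□¬p there: t:F, w:F. ✗
v: successors {s, u, v, w}; ¬□□¬p there: s:F, u:F, v:T, w:F. ✗
w: successors {v}; ¬□□¬p there: v:T. ✓
Satisfying worlds: {w}.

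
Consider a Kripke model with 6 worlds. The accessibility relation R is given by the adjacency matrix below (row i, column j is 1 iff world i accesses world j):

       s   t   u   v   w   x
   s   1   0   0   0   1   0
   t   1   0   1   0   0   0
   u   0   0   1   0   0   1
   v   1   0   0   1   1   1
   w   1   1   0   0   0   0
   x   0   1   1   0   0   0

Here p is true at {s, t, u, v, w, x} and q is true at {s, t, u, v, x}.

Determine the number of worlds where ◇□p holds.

s: successors {s, w}; □p there: s:T, w:T. ✓
t: successors {s, u}; □p there: s:T, u:T. ✓
u: successors {u, x}; □p there: u:T, x:T. ✓
v: successors {s, v, w, x}; □p there: s:T, v:T, w:T, x:T. ✓
w: successors {s, t}; □p there: s:T, t:T. ✓
x: successors {t, u}; □p there: t:T, u:T. ✓
Satisfying worlds: {s, t, u, v, w, x}.

6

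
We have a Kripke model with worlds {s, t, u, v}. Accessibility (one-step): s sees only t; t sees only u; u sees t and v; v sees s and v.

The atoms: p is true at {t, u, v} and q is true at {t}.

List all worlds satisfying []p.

s: successors {t}; p there: t:T. ✓
t: successors {u}; p there: u:T. ✓
u: successors {t, v}; p there: t:T, v:T. ✓
v: successors {s, v}; p there: s:F, v:T. ✗

{s, t, u}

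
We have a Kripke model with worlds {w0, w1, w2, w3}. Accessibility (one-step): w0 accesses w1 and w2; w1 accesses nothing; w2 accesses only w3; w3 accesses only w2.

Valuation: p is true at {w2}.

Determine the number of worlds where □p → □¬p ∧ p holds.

2

w0: □p is F, □¬p ∧ p is F. ✓
w1: □p is T, □¬p ∧ p is F. ✗
w2: □p is F, □¬p ∧ p is T. ✓
w3: □p is T, □¬p ∧ p is F. ✗
Satisfying worlds: {w0, w2}.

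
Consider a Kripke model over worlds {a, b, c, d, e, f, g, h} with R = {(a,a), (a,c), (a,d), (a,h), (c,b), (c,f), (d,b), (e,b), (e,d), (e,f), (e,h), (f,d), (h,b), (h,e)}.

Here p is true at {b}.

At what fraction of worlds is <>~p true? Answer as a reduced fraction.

5/8

a: successors {a, c, d, h}; ~p there: a:T, c:T, d:T, h:T. ✓
b: no successors, so <>~p fails. ✗
c: successors {b, f}; ~p there: b:F, f:T. ✓
d: successors {b}; ~p there: b:F. ✗
e: successors {b, d, f, h}; ~p there: b:F, d:T, f:T, h:T. ✓
f: successors {d}; ~p there: d:T. ✓
g: no successors, so <>~p fails. ✗
h: successors {b, e}; ~p there: b:F, e:T. ✓
That's 5 of 8 worlds, so 5/8.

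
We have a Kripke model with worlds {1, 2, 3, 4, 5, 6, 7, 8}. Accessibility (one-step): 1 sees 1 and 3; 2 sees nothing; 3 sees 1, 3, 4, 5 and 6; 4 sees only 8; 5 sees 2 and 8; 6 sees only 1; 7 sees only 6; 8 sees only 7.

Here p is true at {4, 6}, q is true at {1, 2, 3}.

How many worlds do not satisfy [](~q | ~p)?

0

1: successors {1, 3}; ~q | ~p there: 1:T, 3:T. ✓
2: no successors, so [](~q | ~p) holds vacuously. ✓
3: successors {1, 3, 4, 5, 6}; ~q | ~p there: 1:T, 3:T, 4:T, 5:T, 6:T. ✓
4: successors {8}; ~q | ~p there: 8:T. ✓
5: successors {2, 8}; ~q | ~p there: 2:T, 8:T. ✓
6: successors {1}; ~q | ~p there: 1:T. ✓
7: successors {6}; ~q | ~p there: 6:T. ✓
8: successors {7}; ~q | ~p there: 7:T. ✓
Satisfying worlds: {1, 2, 3, 4, 5, 6, 7, 8}.
So [](~q | ~p) fails at the other 0 worlds.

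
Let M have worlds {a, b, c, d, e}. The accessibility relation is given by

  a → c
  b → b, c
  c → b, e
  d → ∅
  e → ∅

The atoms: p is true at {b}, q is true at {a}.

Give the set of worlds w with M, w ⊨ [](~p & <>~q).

{a, d, e}

a: successors {c}; ~p & <>~q there: c:T. ✓
b: successors {b, c}; ~p & <>~q there: b:F, c:T. ✗
c: successors {b, e}; ~p & <>~q there: b:F, e:F. ✗
d: no successors, so [](~p & <>~q) holds vacuously. ✓
e: no successors, so [](~p & <>~q) holds vacuously. ✓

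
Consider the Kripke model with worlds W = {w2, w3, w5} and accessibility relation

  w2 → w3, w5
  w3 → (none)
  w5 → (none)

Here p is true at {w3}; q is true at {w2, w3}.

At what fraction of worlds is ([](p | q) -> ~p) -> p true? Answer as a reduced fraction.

w2: [](p | q) -> ~p is T, p is F. ✗
w3: [](p | q) -> ~p is F, p is T. ✓
w5: [](p | q) -> ~p is T, p is F. ✗
That's 1 of 3 worlds, so 1/3.

1/3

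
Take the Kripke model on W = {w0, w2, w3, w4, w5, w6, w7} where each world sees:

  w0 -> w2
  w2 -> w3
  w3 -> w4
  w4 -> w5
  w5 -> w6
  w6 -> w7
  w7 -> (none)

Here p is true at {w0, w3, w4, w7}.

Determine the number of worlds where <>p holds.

w0: successors {w2}; p there: w2:F. ✗
w2: successors {w3}; p there: w3:T. ✓
w3: successors {w4}; p there: w4:T. ✓
w4: successors {w5}; p there: w5:F. ✗
w5: successors {w6}; p there: w6:F. ✗
w6: successors {w7}; p there: w7:T. ✓
w7: no successors, so <>p fails. ✗
Satisfying worlds: {w2, w3, w6}.

3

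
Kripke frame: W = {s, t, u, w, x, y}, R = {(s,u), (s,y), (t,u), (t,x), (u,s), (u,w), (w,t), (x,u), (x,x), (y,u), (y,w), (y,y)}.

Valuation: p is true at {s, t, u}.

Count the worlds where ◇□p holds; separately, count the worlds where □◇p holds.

For ◇□p:
s: successors {u, y}; □p there: u:F, y:F. ✗
t: successors {u, x}; □p there: u:F, x:F. ✗
u: successors {s, w}; □p there: s:F, w:T. ✓
w: successors {t}; □p there: t:F. ✗
x: successors {u, x}; □p there: u:F, x:F. ✗
y: successors {u, w, y}; □p there: u:F, w:T, y:F. ✓
— 2 worlds.
For □◇p:
s: successors {u, y}; ◇p there: u:T, y:T. ✓
t: successors {u, x}; ◇p there: u:T, x:T. ✓
u: successors {s, w}; ◇p there: s:T, w:T. ✓
w: successors {t}; ◇p there: t:T. ✓
x: successors {u, x}; ◇p there: u:T, x:T. ✓
y: successors {u, w, y}; ◇p there: u:T, w:T, y:T. ✓
— 6 worlds.

2 and 6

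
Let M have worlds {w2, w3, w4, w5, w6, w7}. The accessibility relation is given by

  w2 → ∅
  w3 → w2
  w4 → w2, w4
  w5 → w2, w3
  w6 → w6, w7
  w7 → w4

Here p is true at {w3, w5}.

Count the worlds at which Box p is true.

w2: no successors, so Box p holds vacuously. ✓
w3: successors {w2}; p there: w2:F. ✗
w4: successors {w2, w4}; p there: w2:F, w4:F. ✗
w5: successors {w2, w3}; p there: w2:F, w3:T. ✗
w6: successors {w6, w7}; p there: w6:F, w7:F. ✗
w7: successors {w4}; p there: w4:F. ✗
Satisfying worlds: {w2}.

1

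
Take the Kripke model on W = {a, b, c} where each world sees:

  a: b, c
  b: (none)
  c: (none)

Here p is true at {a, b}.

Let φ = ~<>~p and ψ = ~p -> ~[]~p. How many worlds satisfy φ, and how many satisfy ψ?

2 and 2

For ~<>~p:
a: <>~p is T. ✗
b: <>~p is F. ✓
c: <>~p is F. ✓
— 2 worlds.
For ~p -> ~[]~p:
a: ~p is F, ~[]~p is T. ✓
b: ~p is F, ~[]~p is F. ✓
c: ~p is T, ~[]~p is F. ✗
— 2 worlds.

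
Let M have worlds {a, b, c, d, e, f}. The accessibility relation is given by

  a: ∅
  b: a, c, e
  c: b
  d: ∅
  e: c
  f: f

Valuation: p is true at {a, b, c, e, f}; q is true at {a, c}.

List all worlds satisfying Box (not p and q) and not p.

{d}

a: Box (not p and q) is T, not p is F. ✗
b: Box (not p and q) is F, not p is F. ✗
c: Box (not p and q) is F, not p is F. ✗
d: Box (not p and q) is T, not p is T. ✓
e: Box (not p and q) is F, not p is F. ✗
f: Box (not p and q) is F, not p is F. ✗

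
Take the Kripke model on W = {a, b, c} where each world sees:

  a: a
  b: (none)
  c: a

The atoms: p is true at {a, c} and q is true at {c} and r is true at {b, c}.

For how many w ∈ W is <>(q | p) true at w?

a: successors {a}; q | p there: a:T. ✓
b: no successors, so <>(q | p) fails. ✗
c: successors {a}; q | p there: a:T. ✓
Satisfying worlds: {a, c}.

2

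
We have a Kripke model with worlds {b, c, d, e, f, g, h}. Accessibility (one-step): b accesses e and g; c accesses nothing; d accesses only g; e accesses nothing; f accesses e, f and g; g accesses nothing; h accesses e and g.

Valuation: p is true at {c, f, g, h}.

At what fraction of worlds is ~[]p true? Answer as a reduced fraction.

3/7

b: []p is F. ✓
c: []p is T. ✗
d: []p is T. ✗
e: []p is T. ✗
f: []p is F. ✓
g: []p is T. ✗
h: []p is F. ✓
That's 3 of 7 worlds, so 3/7.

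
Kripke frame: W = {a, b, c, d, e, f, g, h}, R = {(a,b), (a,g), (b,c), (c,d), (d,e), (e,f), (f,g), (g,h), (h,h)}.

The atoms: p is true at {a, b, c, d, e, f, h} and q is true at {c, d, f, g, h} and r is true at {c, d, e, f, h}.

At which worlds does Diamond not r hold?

{a, f}

a: successors {b, g}; not r there: b:T, g:T. ✓
b: successors {c}; not r there: c:F. ✗
c: successors {d}; not r there: d:F. ✗
d: successors {e}; not r there: e:F. ✗
e: successors {f}; not r there: f:F. ✗
f: successors {g}; not r there: g:T. ✓
g: successors {h}; not r there: h:F. ✗
h: successors {h}; not r there: h:F. ✗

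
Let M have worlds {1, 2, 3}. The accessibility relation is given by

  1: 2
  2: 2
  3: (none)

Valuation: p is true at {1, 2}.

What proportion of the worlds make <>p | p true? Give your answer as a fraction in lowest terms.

2/3

1: <>p is T, p is T. ✓
2: <>p is T, p is T. ✓
3: <>p is F, p is F. ✗
That's 2 of 3 worlds, so 2/3.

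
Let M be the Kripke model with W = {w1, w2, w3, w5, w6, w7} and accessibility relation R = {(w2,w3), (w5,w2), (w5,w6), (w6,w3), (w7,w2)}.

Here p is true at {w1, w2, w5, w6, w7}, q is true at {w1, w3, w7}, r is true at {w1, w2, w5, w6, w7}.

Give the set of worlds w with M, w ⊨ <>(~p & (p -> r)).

{w2, w6}

w1: no successors, so <>(~p & (p -> r)) fails. ✗
w2: successors {w3}; ~p & (p -> r) there: w3:T. ✓
w3: no successors, so <>(~p & (p -> r)) fails. ✗
w5: successors {w2, w6}; ~p & (p -> r) there: w2:F, w6:F. ✗
w6: successors {w3}; ~p & (p -> r) there: w3:T. ✓
w7: successors {w2}; ~p & (p -> r) there: w2:F. ✗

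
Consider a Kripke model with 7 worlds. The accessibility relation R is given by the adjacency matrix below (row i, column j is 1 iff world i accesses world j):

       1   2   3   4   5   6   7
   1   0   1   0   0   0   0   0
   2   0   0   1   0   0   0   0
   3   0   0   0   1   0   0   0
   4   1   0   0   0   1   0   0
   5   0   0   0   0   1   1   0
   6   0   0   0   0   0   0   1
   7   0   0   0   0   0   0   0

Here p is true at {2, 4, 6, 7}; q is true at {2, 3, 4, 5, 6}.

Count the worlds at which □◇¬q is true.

1: successors {2}; ◇¬q there: 2:F. ✗
2: successors {3}; ◇¬q there: 3:F. ✗
3: successors {4}; ◇¬q there: 4:T. ✓
4: successors {1, 5}; ◇¬q there: 1:F, 5:F. ✗
5: successors {5, 6}; ◇¬q there: 5:F, 6:T. ✗
6: successors {7}; ◇¬q there: 7:F. ✗
7: no successors, so □◇¬q holds vacuously. ✓
Satisfying worlds: {3, 7}.

2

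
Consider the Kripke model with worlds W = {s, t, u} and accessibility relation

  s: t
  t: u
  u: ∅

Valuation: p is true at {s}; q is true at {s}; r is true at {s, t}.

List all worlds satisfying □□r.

s: successors {t}; □r there: t:F. ✗
t: successors {u}; □r there: u:T. ✓
u: no successors, so □□r holds vacuously. ✓

{t, u}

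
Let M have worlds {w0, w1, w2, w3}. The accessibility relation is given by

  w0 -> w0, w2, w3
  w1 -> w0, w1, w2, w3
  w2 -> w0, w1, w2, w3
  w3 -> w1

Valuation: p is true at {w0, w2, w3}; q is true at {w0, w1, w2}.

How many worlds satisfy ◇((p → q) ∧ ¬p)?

w0: successors {w0, w2, w3}; (p → q) ∧ ¬p there: w0:F, w2:F, w3:F. ✗
w1: successors {w0, w1, w2, w3}; (p → q) ∧ ¬p there: w0:F, w1:T, w2:F, w3:F. ✓
w2: successors {w0, w1, w2, w3}; (p → q) ∧ ¬p there: w0:F, w1:T, w2:F, w3:F. ✓
w3: successors {w1}; (p → q) ∧ ¬p there: w1:T. ✓
Satisfying worlds: {w1, w2, w3}.

3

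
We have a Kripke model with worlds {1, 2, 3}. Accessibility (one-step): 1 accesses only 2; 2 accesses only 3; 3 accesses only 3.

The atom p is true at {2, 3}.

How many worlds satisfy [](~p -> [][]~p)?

3

1: successors {2}; ~p -> [][]~p there: 2:T. ✓
2: successors {3}; ~p -> [][]~p there: 3:T. ✓
3: successors {3}; ~p -> [][]~p there: 3:T. ✓
Satisfying worlds: {1, 2, 3}.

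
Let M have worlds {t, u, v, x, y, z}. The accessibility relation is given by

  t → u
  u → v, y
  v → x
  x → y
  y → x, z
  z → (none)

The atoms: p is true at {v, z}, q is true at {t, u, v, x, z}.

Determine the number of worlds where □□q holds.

3

t: successors {u}; □q there: u:F. ✗
u: successors {v, y}; □q there: v:T, y:T. ✓
v: successors {x}; □q there: x:F. ✗
x: successors {y}; □q there: y:T. ✓
y: successors {x, z}; □q there: x:F, z:T. ✗
z: no successors, so □□q holds vacuously. ✓
Satisfying worlds: {u, x, z}.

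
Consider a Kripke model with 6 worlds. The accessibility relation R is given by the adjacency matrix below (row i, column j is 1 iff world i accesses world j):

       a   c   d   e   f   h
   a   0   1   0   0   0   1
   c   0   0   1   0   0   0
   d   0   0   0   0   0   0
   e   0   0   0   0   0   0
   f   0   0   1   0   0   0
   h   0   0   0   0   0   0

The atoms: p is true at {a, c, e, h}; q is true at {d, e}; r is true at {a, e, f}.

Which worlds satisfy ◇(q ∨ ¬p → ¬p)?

{a, c, f}

a: successors {c, h}; q ∨ ¬p → ¬p there: c:T, h:T. ✓
c: successors {d}; q ∨ ¬p → ¬p there: d:T. ✓
d: no successors, so ◇(q ∨ ¬p → ¬p) fails. ✗
e: no successors, so ◇(q ∨ ¬p → ¬p) fails. ✗
f: successors {d}; q ∨ ¬p → ¬p there: d:T. ✓
h: no successors, so ◇(q ∨ ¬p → ¬p) fails. ✗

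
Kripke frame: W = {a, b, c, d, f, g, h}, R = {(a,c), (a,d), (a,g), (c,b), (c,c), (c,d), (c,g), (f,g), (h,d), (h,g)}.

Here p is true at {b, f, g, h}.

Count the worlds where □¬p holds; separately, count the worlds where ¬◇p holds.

For □¬p:
a: successors {c, d, g}; ¬p there: c:T, d:T, g:F. ✗
b: no successors, so □¬p holds vacuously. ✓
c: successors {b, c, d, g}; ¬p there: b:F, c:T, d:T, g:F. ✗
d: no successors, so □¬p holds vacuously. ✓
f: successors {g}; ¬p there: g:F. ✗
g: no successors, so □¬p holds vacuously. ✓
h: successors {d, g}; ¬p there: d:T, g:F. ✗
— 3 worlds.
For ¬◇p:
a: ◇p is T. ✗
b: ◇p is F. ✓
c: ◇p is T. ✗
d: ◇p is F. ✓
f: ◇p is T. ✗
g: ◇p is F. ✓
h: ◇p is T. ✗
— 3 worlds.

3 and 3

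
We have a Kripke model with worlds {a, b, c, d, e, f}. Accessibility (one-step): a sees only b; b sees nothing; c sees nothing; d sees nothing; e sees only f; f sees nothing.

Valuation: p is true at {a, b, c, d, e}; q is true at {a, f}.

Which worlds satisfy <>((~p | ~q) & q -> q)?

{a, e}

a: successors {b}; (~p | ~q) & q -> q there: b:T. ✓
b: no successors, so <>((~p | ~q) & q -> q) fails. ✗
c: no successors, so <>((~p | ~q) & q -> q) fails. ✗
d: no successors, so <>((~p | ~q) & q -> q) fails. ✗
e: successors {f}; (~p | ~q) & q -> q there: f:T. ✓
f: no successors, so <>((~p | ~q) & q -> q) fails. ✗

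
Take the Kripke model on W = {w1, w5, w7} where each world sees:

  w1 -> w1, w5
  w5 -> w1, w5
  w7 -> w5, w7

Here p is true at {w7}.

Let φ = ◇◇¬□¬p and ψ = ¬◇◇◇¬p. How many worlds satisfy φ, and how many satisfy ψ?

For ◇◇¬□¬p:
w1: successors {w1, w5}; ◇¬□¬p there: w1:F, w5:F. ✗
w5: successors {w1, w5}; ◇¬□¬p there: w1:F, w5:F. ✗
w7: successors {w5, w7}; ◇¬□¬p there: w5:F, w7:T. ✓
— 1 world.
For ¬◇◇◇¬p:
w1: ◇◇◇¬p is T. ✗
w5: ◇◇◇¬p is T. ✗
w7: ◇◇◇¬p is T. ✗
— 0 worlds.

1 and 0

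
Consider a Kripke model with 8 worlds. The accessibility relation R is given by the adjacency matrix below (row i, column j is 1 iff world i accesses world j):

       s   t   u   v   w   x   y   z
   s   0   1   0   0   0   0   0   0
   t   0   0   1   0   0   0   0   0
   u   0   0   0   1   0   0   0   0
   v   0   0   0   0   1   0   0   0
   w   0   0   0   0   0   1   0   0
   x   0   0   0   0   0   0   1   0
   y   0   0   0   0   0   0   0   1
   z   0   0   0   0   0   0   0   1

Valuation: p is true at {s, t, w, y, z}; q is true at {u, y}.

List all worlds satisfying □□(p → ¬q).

s: successors {t}; □(p → ¬q) there: t:T. ✓
t: successors {u}; □(p → ¬q) there: u:T. ✓
u: successors {v}; □(p → ¬q) there: v:T. ✓
v: successors {w}; □(p → ¬q) there: w:T. ✓
w: successors {x}; □(p → ¬q) there: x:F. ✗
x: successors {y}; □(p → ¬q) there: y:T. ✓
y: successors {z}; □(p → ¬q) there: z:T. ✓
z: successors {z}; □(p → ¬q) there: z:T. ✓

{s, t, u, v, x, y, z}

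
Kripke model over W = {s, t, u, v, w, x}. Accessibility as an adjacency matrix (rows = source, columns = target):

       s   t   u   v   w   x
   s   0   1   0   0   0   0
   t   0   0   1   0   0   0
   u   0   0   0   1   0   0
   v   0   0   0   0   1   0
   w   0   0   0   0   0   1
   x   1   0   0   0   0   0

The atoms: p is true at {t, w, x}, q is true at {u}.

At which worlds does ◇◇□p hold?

s: successors {t}; ◇□p there: t:F. ✗
t: successors {u}; ◇□p there: u:T. ✓
u: successors {v}; ◇□p there: v:T. ✓
v: successors {w}; ◇□p there: w:F. ✗
w: successors {x}; ◇□p there: x:T. ✓
x: successors {s}; ◇□p there: s:F. ✗

{t, u, w}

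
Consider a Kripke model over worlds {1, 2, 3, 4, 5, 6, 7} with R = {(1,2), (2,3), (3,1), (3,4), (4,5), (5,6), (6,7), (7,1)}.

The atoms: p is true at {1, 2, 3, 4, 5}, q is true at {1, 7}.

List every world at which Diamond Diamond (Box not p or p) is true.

1: successors {2}; Diamond (Box not p or p) there: 2:T. ✓
2: successors {3}; Diamond (Box not p or p) there: 3:T. ✓
3: successors {1, 4}; Diamond (Box not p or p) there: 1:T, 4:T. ✓
4: successors {5}; Diamond (Box not p or p) there: 5:T. ✓
5: successors {6}; Diamond (Box not p or p) there: 6:F. ✗
6: successors {7}; Diamond (Box not p or p) there: 7:T. ✓
7: successors {1}; Diamond (Box not p or p) there: 1:T. ✓

{1, 2, 3, 4, 6, 7}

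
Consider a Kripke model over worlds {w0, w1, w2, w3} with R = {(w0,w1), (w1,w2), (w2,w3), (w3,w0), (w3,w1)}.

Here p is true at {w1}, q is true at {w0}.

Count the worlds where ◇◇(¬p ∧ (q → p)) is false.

1

w0: successors {w1}; ◇(¬p ∧ (q → p)) there: w1:T. ✓
w1: successors {w2}; ◇(¬p ∧ (q → p)) there: w2:T. ✓
w2: successors {w3}; ◇(¬p ∧ (q → p)) there: w3:F. ✗
w3: successors {w0, w1}; ◇(¬p ∧ (q → p)) there: w0:F, w1:T. ✓
Satisfying worlds: {w0, w1, w3}.
So ◇◇(¬p ∧ (q → p)) fails at the other 1 world.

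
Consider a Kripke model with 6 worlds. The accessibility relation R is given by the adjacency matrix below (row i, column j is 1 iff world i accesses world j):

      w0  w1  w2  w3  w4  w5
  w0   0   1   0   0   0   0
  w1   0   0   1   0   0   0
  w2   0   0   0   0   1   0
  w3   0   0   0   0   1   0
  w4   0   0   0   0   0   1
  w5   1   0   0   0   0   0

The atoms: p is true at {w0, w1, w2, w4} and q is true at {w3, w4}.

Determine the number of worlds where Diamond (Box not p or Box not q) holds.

w0: successors {w1}; Box not p or Box not q there: w1:T. ✓
w1: successors {w2}; Box not p or Box not q there: w2:F. ✗
w2: successors {w4}; Box not p or Box not q there: w4:T. ✓
w3: successors {w4}; Box not p or Box not q there: w4:T. ✓
w4: successors {w5}; Box not p or Box not q there: w5:T. ✓
w5: successors {w0}; Box not p or Box not q there: w0:T. ✓
Satisfying worlds: {w0, w2, w3, w4, w5}.

5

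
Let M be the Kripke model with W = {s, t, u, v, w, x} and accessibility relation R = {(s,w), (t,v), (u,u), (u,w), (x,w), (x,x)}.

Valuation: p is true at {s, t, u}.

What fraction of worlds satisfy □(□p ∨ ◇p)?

s: successors {w}; □p ∨ ◇p there: w:T. ✓
t: successors {v}; □p ∨ ◇p there: v:T. ✓
u: successors {u, w}; □p ∨ ◇p there: u:T, w:T. ✓
v: no successors, so □(□p ∨ ◇p) holds vacuously. ✓
w: no successors, so □(□p ∨ ◇p) holds vacuously. ✓
x: successors {w, x}; □p ∨ ◇p there: w:T, x:F. ✗
That's 5 of 6 worlds, so 5/6.

5/6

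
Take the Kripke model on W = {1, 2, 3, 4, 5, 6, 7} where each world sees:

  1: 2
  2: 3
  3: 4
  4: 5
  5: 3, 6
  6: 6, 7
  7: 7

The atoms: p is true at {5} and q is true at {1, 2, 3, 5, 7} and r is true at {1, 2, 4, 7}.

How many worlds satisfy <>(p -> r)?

6

1: successors {2}; p -> r there: 2:T. ✓
2: successors {3}; p -> r there: 3:T. ✓
3: successors {4}; p -> r there: 4:T. ✓
4: successors {5}; p -> r there: 5:F. ✗
5: successors {3, 6}; p -> r there: 3:T, 6:T. ✓
6: successors {6, 7}; p -> r there: 6:T, 7:T. ✓
7: successors {7}; p -> r there: 7:T. ✓
Satisfying worlds: {1, 2, 3, 5, 6, 7}.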